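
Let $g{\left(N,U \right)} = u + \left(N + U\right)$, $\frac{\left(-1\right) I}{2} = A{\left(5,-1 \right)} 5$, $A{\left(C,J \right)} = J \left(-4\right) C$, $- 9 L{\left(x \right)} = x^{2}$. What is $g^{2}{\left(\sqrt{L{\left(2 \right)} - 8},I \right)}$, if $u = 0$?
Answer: $\frac{359924}{9} - \frac{800 i \sqrt{19}}{3} \approx 39992.0 - 1162.4 i$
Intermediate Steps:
$L{\left(x \right)} = - \frac{x^{2}}{9}$
$A{\left(C,J \right)} = - 4 C J$ ($A{\left(C,J \right)} = - 4 J C = - 4 C J$)
$I = -200$ ($I = - 2 \left(-4\right) 5 \left(-1\right) 5 = - 2 \cdot 20 \cdot 5 = \left(-2\right) 100 = -200$)
$g{\left(N,U \right)} = N + U$ ($g{\left(N,U \right)} = 0 + \left(N + U\right) = N + U$)
$g^{2}{\left(\sqrt{L{\left(2 \right)} - 8},I \right)} = \left(\sqrt{- \frac{2^{2}}{9} - 8} - 200\right)^{2} = \left(\sqrt{\left(- \frac{1}{9}\right) 4 - 8} - 200\right)^{2} = \left(\sqrt{- \frac{4}{9} - 8} - 200\right)^{2} = \left(\sqrt{- \frac{76}{9}} - 200\right)^{2} = \left(\frac{2 i \sqrt{19}}{3} - 200\right)^{2} = \left(-200 + \frac{2 i \sqrt{19}}{3}\right)^{2}$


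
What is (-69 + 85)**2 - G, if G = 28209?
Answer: -27953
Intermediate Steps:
(-69 + 85)**2 - G = (-69 + 85)**2 - 1*28209 = 16**2 - 28209 = 256 - 28209 = -27953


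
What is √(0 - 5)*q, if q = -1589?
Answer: -1589*I*√5 ≈ -3553.1*I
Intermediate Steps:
√(0 - 5)*q = √(0 - 5)*(-1589) = √(-5)*(-1589) = (I*√5)*(-1589) = -1589*I*√5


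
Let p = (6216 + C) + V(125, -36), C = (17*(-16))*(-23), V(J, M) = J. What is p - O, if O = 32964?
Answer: -20367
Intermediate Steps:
C = 6256 (C = -272*(-23) = 6256)
p = 12597 (p = (6216 + 6256) + 125 = 12472 + 125 = 12597)
p - O = 12597 - 1*32964 = 12597 - 32964 = -20367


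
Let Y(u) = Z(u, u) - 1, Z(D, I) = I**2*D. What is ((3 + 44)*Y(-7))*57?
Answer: -921576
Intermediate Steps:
Z(D, I) = D*I**2
Y(u) = -1 + u**3 (Y(u) = u*u**2 - 1 = u**3 - 1 = -1 + u**3)
((3 + 44)*Y(-7))*57 = ((3 + 44)*(-1 + (-7)**3))*57 = (47*(-1 - 343))*57 = (47*(-344))*57 = -16168*57 = -921576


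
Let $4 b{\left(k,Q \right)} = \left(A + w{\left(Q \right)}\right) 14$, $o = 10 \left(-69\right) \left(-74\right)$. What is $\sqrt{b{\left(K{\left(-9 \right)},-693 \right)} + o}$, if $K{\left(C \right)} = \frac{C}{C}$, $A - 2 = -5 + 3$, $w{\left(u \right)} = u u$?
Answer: $\frac{\sqrt{6927726}}{2} \approx 1316.0$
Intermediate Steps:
$w{\left(u \right)} = u^{2}$
$o = 51060$ ($o = \left(-690\right) \left(-74\right) = 51060$)
$A = 0$ ($A = 2 + \left(-5 + 3\right) = 2 - 2 = 0$)
$K{\left(C \right)} = 1$
$b{\left(k,Q \right)} = \frac{7 Q^{2}}{2}$ ($b{\left(k,Q \right)} = \frac{\left(0 + Q^{2}\right) 14}{4} = \frac{Q^{2} \cdot 14}{4} = \frac{14 Q^{2}}{4} = \frac{7 Q^{2}}{2}$)
$\sqrt{b{\left(K{\left(-9 \right)},-693 \right)} + o} = \sqrt{\frac{7 \left(-693\right)^{2}}{2} + 51060} = \sqrt{\frac{7}{2} \cdot 480249 + 51060} = \sqrt{\frac{3361743}{2} + 51060} = \sqrt{\frac{3463863}{2}} = \frac{\sqrt{6927726}}{2}$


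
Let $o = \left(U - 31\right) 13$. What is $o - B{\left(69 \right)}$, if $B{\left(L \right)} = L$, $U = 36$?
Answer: $-4$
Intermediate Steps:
$o = 65$ ($o = \left(36 - 31\right) 13 = 5 \cdot 13 = 65$)
$o - B{\left(69 \right)} = 65 - 69 = -4$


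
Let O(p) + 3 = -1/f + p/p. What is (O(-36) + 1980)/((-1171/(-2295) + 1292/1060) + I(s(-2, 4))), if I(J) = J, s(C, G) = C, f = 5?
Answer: -240569703/32950 ≈ -7301.1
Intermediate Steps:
O(p) = -11/5 (O(p) = -3 + (-1/5 + p/p) = -3 + (-1*⅕ + 1) = -3 + (-⅕ + 1) = -3 + ⅘ = -11/5)
(O(-36) + 1980)/((-1171/(-2295) + 1292/1060) + I(s(-2, 4))) = (-11/5 + 1980)/((-1171/(-2295) + 1292/1060) - 2) = 9889/(5*((-1171*(-1/2295) + 1292*(1/1060)) - 2)) = 9889/(5*((1171/2295 + 323/265) - 2)) = 9889/(5*(42064/24327 - 2)) = 9889/(5*(-6590/24327)) = (9889/5)*(-24327/6590) = -240569703/32950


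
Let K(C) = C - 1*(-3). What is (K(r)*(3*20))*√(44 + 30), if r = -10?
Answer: -420*√74 ≈ -3613.0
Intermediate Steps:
K(C) = 3 + C (K(C) = C + 3 = 3 + C)
(K(r)*(3*20))*√(44 + 30) = ((3 - 10)*(3*20))*√(44 + 30) = (-7*60)*√74 = -420*√74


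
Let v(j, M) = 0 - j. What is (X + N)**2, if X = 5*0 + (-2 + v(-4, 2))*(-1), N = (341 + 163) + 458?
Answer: 921600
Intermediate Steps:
v(j, M) = -j
N = 962 (N = 504 + 458 = 962)
X = -2 (X = 5*0 + (-2 - 1*(-4))*(-1) = 0 + (-2 + 4)*(-1) = 0 + 2*(-1) = 0 - 2 = -2)
(X + N)**2 = (-2 + 962)**2 = 960**2 = 921600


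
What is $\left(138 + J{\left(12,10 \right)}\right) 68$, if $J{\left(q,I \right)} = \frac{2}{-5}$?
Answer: $\frac{46784}{5} \approx 9356.8$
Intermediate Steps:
$J{\left(q,I \right)} = - \frac{2}{5}$ ($J{\left(q,I \right)} = 2 \left(- \frac{1}{5}\right) = - \frac{2}{5}$)
$\left(138 + J{\left(12,10 \right)}\right) 68 = \left(138 - \frac{2}{5}\right) 68 = \frac{688}{5} \cdot 68 = \frac{46784}{5}$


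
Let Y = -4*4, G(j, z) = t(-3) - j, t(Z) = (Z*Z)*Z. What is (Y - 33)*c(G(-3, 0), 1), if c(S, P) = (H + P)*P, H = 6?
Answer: -343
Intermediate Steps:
t(Z) = Z³ (t(Z) = Z²*Z = Z³)
G(j, z) = -27 - j (G(j, z) = (-3)³ - j = -27 - j)
c(S, P) = P*(6 + P) (c(S, P) = (6 + P)*P = P*(6 + P))
Y = -16
(Y - 33)*c(G(-3, 0), 1) = (-16 - 33)*(1*(6 + 1)) = -49*7 = -343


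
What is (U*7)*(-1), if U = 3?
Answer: -21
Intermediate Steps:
(U*7)*(-1) = (3*7)*(-1) = 21*(-1) = -21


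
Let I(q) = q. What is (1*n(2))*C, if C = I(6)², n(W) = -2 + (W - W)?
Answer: -72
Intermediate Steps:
n(W) = -2 (n(W) = -2 + 0 = -2)
C = 36 (C = 6² = 36)
(1*n(2))*C = (1*(-2))*36 = -2*36 = -72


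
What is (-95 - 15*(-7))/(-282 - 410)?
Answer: -5/346 ≈ -0.014451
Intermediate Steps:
(-95 - 15*(-7))/(-282 - 410) = (-95 + 105)/(-692) = 10*(-1/692) = -5/346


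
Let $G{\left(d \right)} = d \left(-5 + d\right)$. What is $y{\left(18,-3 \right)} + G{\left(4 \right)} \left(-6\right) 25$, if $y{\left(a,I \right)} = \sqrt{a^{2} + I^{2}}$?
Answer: $600 + 3 \sqrt{37} \approx 618.25$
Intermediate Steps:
$y{\left(a,I \right)} = \sqrt{I^{2} + a^{2}}$
$y{\left(18,-3 \right)} + G{\left(4 \right)} \left(-6\right) 25 = \sqrt{\left(-3\right)^{2} + 18^{2}} + 4 \left(-5 + 4\right) \left(-6\right) 25 = \sqrt{9 + 324} + 4 \left(-1\right) \left(-6\right) 25 = \sqrt{333} + \left(-4\right) \left(-6\right) 25 = 3 \sqrt{37} + 24 \cdot 25 = 3 \sqrt{37} + 600 = 600 + 3 \sqrt{37}$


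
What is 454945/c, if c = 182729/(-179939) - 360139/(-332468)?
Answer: 27216611232890140/4051506349 ≈ 6.7176e+6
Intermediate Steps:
c = 4051506349/59823959452 (c = 182729*(-1/179939) - 360139*(-1/332468) = -182729/179939 + 360139/332468 = 4051506349/59823959452 ≈ 0.067724)
454945/c = 454945/(4051506349/59823959452) = 454945*(59823959452/4051506349) = 27216611232890140/4051506349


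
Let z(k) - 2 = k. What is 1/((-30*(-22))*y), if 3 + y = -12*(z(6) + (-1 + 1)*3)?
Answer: -1/65340 ≈ -1.5305e-5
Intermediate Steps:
z(k) = 2 + k
y = -99 (y = -3 - 12*((2 + 6) + (-1 + 1)*3) = -3 - 12*(8 + 0*3) = -3 - 12*(8 + 0) = -3 - 12*8 = -3 - 96 = -99)
1/((-30*(-22))*y) = 1/(-30*(-22)*(-99)) = 1/(660*(-99)) = 1/(-65340) = -1/65340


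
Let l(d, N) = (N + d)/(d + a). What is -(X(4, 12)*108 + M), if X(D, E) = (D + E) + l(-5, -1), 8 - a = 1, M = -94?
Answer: -1310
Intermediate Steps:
a = 7 (a = 8 - 1*1 = 8 - 1 = 7)
l(d, N) = (N + d)/(7 + d) (l(d, N) = (N + d)/(d + 7) = (N + d)/(7 + d))
X(D, E) = -3 + D + E (X(D, E) = (D + E) + (-1 - 5)/(7 - 5) = (D + E) - 6/2 = (D + E) + (1/2)*(-6) = (D + E) - 3 = -3 + D + E)
-(X(4, 12)*108 + M) = -((-3 + 4 + 12)*108 - 94) = -(13*108 - 94) = -(1404 - 94) = -1*1310 = -1310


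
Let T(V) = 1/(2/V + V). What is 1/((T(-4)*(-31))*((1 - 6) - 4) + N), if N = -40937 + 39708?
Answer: -1/1291 ≈ -0.00077459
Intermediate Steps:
T(V) = 1/(V + 2/V)
N = -1229
1/((T(-4)*(-31))*((1 - 6) - 4) + N) = 1/((-4/(2 + (-4)²)*(-31))*((1 - 6) - 4) - 1229) = 1/((-4/(2 + 16)*(-31))*(-5 - 4) - 1229) = 1/((-4/18*(-31))*(-9) - 1229) = 1/((-4*1/18*(-31))*(-9) - 1229) = 1/(-2/9*(-31)*(-9) - 1229) = 1/((62/9)*(-9) - 1229) = 1/(-62 - 1229) = 1/(-1291) = -1/1291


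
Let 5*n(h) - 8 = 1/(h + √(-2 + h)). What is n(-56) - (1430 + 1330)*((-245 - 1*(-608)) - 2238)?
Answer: 41322387748/7985 - I*√58/15970 ≈ 5.175e+6 - 0.00047688*I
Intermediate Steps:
n(h) = 8/5 + 1/(5*(h + √(-2 + h)))
n(-56) - (1430 + 1330)*((-245 - 1*(-608)) - 2238) = (1 + 8*(-56) + 8*√(-2 - 56))/(5*(-56 + √(-2 - 56))) - (1430 + 1330)*((-245 - 1*(-608)) - 2238) = (1 - 448 + 8*√(-58))/(5*(-56 + √(-58))) - 2760*((-245 + 608) - 2238) = (1 - 448 + 8*(I*√58))/(5*(-56 + I*√58)) - 2760*(363 - 2238) = (1 - 448 + 8*I*√58)/(5*(-56 + I*√58)) - 2760*(-1875) = (-447 + 8*I*√58)/(5*(-56 + I*√58)) - 1*(-5175000) = (-447 + 8*I*√58)/(5*(-56 + I*√58)) + 5175000 = 5175000 + (-447 + 8*I*√58)/(5*(-56 + I*√58))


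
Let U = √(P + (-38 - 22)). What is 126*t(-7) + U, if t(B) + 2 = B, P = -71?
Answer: -1134 + I*√131 ≈ -1134.0 + 11.446*I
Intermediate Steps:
t(B) = -2 + B
U = I*√131 (U = √(-71 + (-38 - 22)) = √(-71 - 60) = √(-131) = I*√131 ≈ 11.446*I)
126*t(-7) + U = 126*(-2 - 7) + I*√131 = 126*(-9) + I*√131 = -1134 + I*√131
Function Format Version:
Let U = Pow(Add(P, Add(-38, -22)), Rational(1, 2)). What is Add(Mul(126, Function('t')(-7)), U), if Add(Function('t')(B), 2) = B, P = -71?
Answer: Add(-1134, Mul(I, Pow(131, Rational(1, 2)))) ≈ Add(-1134.0, Mul(11.446, I))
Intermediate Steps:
Function('t')(B) = Add(-2, B)
U = Mul(I, Pow(131, Rational(1, 2))) (U = Pow(Add(-71, Add(-38, -22)), Rational(1, 2)) = Pow(Add(-71, -60), Rational(1, 2)) = Pow(-131, Rational(1, 2)) = Mul(I, Pow(131, Rational(1, 2))) ≈ Mul(11.446, I))
Add(Mul(126, Function('t')(-7)), U) = Add(Mul(126, Add(-2, -7)), Mul(I, Pow(131, Rational(1, 2)))) = Add(Mul(126, -9), Mul(I, Pow(131, Rational(1, 2)))) = Add(-1134, Mul(I, Pow(131, Rational(1, 2))))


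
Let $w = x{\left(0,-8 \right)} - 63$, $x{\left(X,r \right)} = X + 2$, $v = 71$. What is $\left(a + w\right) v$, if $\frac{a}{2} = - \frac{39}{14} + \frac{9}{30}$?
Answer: $- \frac{163939}{35} \approx -4684.0$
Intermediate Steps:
$x{\left(X,r \right)} = 2 + X$
$w = -61$ ($w = \left(2 + 0\right) - 63 = 2 - 63 = -61$)
$a = - \frac{174}{35}$ ($a = 2 \left(- \frac{39}{14} + \frac{9}{30}\right) = 2 \left(\left(-39\right) \frac{1}{14} + 9 \cdot \frac{1}{30}\right) = 2 \left(- \frac{39}{14} + \frac{3}{10}\right) = 2 \left(- \frac{87}{35}\right) = - \frac{174}{35} \approx -4.9714$)
$\left(a + w\right) v = \left(- \frac{174}{35} - 61\right) 71 = \left(- \frac{2309}{35}\right) 71 = - \frac{163939}{35}$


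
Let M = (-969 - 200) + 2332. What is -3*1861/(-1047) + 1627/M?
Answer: 2732166/405887 ≈ 6.7313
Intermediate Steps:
M = 1163 (M = -1169 + 2332 = 1163)
-3*1861/(-1047) + 1627/M = -3*1861/(-1047) + 1627/1163 = -5583*(-1/1047) + 1627*(1/1163) = 1861/349 + 1627/1163 = 2732166/405887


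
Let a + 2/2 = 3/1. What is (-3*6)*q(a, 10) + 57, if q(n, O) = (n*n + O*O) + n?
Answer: -1851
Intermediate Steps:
a = 2 (a = -1 + 3/1 = -1 + 3*1 = -1 + 3 = 2)
q(n, O) = n + O² + n² (q(n, O) = (n² + O²) + n = (O² + n²) + n = n + O² + n²)
(-3*6)*q(a, 10) + 57 = (-3*6)*(2 + 10² + 2²) + 57 = -18*(2 + 100 + 4) + 57 = -18*106 + 57 = -1908 + 57 = -1851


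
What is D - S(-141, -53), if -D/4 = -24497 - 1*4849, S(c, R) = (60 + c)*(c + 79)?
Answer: 112362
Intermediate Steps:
S(c, R) = (60 + c)*(79 + c)
D = 117384 (D = -4*(-24497 - 1*4849) = -4*(-24497 - 4849) = -4*(-29346) = 117384)
D - S(-141, -53) = 117384 - (4740 + (-141)² + 139*(-141)) = 117384 - (4740 + 19881 - 19599) = 117384 - 1*5022 = 117384 - 5022 = 112362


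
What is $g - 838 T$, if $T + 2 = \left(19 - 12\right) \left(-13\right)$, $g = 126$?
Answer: $78060$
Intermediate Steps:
$T = -93$ ($T = -2 + \left(19 - 12\right) \left(-13\right) = -2 + 7 \left(-13\right) = -2 - 91 = -93$)
$g - 838 T = 126 - -77934 = 126 + 77934 = 78060$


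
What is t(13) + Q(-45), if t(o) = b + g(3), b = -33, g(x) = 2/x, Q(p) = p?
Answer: -232/3 ≈ -77.333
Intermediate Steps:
t(o) = -97/3 (t(o) = -33 + 2/3 = -97/3)
t(13) + Q(-45) = -97/3 - 45 = -232/3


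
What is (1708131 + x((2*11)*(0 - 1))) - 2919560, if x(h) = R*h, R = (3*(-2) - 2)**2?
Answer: -1212837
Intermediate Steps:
R = 64 (R = (-6 - 2)**2 = (-8)**2 = 64)
x(h) = 64*h
(1708131 + x((2*11)*(0 - 1))) - 2919560 = (1708131 + 64*((2*11)*(0 - 1))) - 2919560 = (1708131 + 64*(22*(-1))) - 2919560 = (1708131 + 64*(-22)) - 2919560 = (1708131 - 1408) - 2919560 = 1706723 - 2919560 = -1212837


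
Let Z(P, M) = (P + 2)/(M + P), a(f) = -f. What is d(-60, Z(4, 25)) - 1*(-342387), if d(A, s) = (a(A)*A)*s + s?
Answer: 9907629/29 ≈ 3.4164e+5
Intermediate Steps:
Z(P, M) = (2 + P)/(M + P)
d(A, s) = s - s*A² (d(A, s) = ((-A)*A)*s + s = (-A²)*s + s = -s*A² + s = s - s*A²)
d(-60, Z(4, 25)) - 1*(-342387) = ((2 + 4)/(25 + 4))*(1 - 1*(-60)²) - 1*(-342387) = (6/29)*(1 - 1*3600) + 342387 = ((1/29)*6)*(1 - 3600) + 342387 = (6/29)*(-3599) + 342387 = -21594/29 + 342387 = 9907629/29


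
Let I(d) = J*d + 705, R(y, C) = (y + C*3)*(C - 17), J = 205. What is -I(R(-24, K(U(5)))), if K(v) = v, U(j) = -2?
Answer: -117555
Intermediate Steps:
R(y, C) = (-17 + C)*(y + 3*C) (R(y, C) = (y + 3*C)*(-17 + C) = (-17 + C)*(y + 3*C))
I(d) = 705 + 205*d (I(d) = 205*d + 705 = 705 + 205*d)
-I(R(-24, K(U(5)))) = -(705 + 205*(-51*(-2) - 17*(-24) + 3*(-2)² - 2*(-24))) = -(705 + 205*(102 + 408 + 3*4 + 48)) = -(705 + 205*(102 + 408 + 12 + 48)) = -(705 + 205*570) = -(705 + 116850) = -1*117555 = -117555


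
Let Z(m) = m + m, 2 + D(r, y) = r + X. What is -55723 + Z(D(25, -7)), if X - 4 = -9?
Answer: -55687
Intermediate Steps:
X = -5 (X = 4 - 9 = -5)
D(r, y) = -7 + r (D(r, y) = -2 + (r - 5) = -2 + (-5 + r) = -7 + r)
Z(m) = 2*m
-55723 + Z(D(25, -7)) = -55723 + 2*(-7 + 25) = -55723 + 2*18 = -55723 + 36 = -55687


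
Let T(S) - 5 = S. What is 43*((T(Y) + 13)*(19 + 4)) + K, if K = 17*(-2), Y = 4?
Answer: 21724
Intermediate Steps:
K = -34
T(S) = 5 + S
43*((T(Y) + 13)*(19 + 4)) + K = 43*(((5 + 4) + 13)*(19 + 4)) - 34 = 43*((9 + 13)*23) - 34 = 43*(22*23) - 34 = 43*506 - 34 = 21758 - 34 = 21724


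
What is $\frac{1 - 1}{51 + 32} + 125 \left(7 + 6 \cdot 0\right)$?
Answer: $875$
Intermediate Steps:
$\frac{1 - 1}{51 + 32} + 125 \left(7 + 6 \cdot 0\right) = \frac{0}{83} + 125 \left(7 + 0\right) = 0 \cdot \frac{1}{83} + 125 \cdot 7 = 0 + 875 = 875$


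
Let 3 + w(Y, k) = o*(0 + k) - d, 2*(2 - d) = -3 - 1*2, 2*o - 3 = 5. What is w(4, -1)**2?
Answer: 529/4 ≈ 132.25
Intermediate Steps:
o = 4 (o = 3/2 + (1/2)*5 = 3/2 + 5/2 = 4)
d = 9/2 (d = 2 - (-3 - 1*2)/2 = 2 - (-3 - 2)/2 = 2 - 1/2*(-5) = 2 + 5/2 = 9/2 ≈ 4.5000)
w(Y, k) = -15/2 + 4*k (w(Y, k) = -3 + (4*(0 + k) - 1*9/2) = -3 + (4*k - 9/2) = -3 + (-9/2 + 4*k) = -15/2 + 4*k)
w(4, -1)**2 = (-15/2 + 4*(-1))**2 = (-15/2 - 4)**2 = (-23/2)**2 = 529/4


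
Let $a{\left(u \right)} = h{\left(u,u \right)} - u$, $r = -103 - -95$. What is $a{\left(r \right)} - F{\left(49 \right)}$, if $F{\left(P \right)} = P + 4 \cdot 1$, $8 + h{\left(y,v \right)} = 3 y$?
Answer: $-77$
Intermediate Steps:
$h{\left(y,v \right)} = -8 + 3 y$
$F{\left(P \right)} = 4 + P$ ($F{\left(P \right)} = P + 4 = 4 + P$)
$r = -8$ ($r = -103 + 95 = -8$)
$a{\left(u \right)} = -8 + 2 u$ ($a{\left(u \right)} = \left(-8 + 3 u\right) - u = -8 + 2 u$)
$a{\left(r \right)} - F{\left(49 \right)} = \left(-8 + 2 \left(-8\right)\right) - \left(4 + 49\right) = \left(-8 - 16\right) - 53 = -24 - 53 = -77$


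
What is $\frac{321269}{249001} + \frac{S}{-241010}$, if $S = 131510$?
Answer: $\frac{4468292018}{6001173101} \approx 0.74457$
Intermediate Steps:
$\frac{321269}{249001} + \frac{S}{-241010} = \frac{321269}{249001} + \frac{131510}{-241010} = 321269 \cdot \frac{1}{249001} + 131510 \left(- \frac{1}{241010}\right) = \frac{321269}{249001} - \frac{13151}{24101} = \frac{4468292018}{6001173101}$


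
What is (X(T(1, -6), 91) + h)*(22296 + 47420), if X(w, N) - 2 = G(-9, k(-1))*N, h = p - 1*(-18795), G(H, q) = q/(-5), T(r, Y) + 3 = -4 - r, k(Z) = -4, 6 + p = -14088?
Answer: 1664748364/5 ≈ 3.3295e+8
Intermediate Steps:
p = -14094 (p = -6 - 14088 = -14094)
T(r, Y) = -7 - r (T(r, Y) = -3 + (-4 - r) = -7 - r)
G(H, q) = -q/5 (G(H, q) = q*(-⅕) = -q/5)
h = 4701 (h = -14094 - 1*(-18795) = -14094 + 18795 = 4701)
X(w, N) = 2 + 4*N/5 (X(w, N) = 2 + (-⅕*(-4))*N = 2 + 4*N/5)
(X(T(1, -6), 91) + h)*(22296 + 47420) = ((2 + (⅘)*91) + 4701)*(22296 + 47420) = ((2 + 364/5) + 4701)*69716 = (374/5 + 4701)*69716 = (23879/5)*69716 = 1664748364/5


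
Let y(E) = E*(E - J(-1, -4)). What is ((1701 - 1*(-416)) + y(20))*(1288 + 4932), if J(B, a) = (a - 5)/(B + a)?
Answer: 15431820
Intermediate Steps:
J(B, a) = (-5 + a)/(B + a)
y(E) = E*(-9/5 + E) (y(E) = E*(E - (-5 - 4)/(-1 - 4)) = E*(E - (-9)/(-5)) = E*(E - (-1)*(-9)/5) = E*(E - 1*9/5) = E*(E - 9/5) = E*(-9/5 + E))
((1701 - 1*(-416)) + y(20))*(1288 + 4932) = ((1701 - 1*(-416)) + (1/5)*20*(-9 + 5*20))*(1288 + 4932) = ((1701 + 416) + (1/5)*20*(-9 + 100))*6220 = (2117 + (1/5)*20*91)*6220 = (2117 + 364)*6220 = 2481*6220 = 15431820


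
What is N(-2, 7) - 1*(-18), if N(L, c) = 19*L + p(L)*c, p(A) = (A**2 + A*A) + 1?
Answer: 43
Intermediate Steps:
p(A) = 1 + 2*A**2 (p(A) = (A**2 + A**2) + 1 = 2*A**2 + 1 = 1 + 2*A**2)
N(L, c) = 19*L + c*(1 + 2*L**2) (N(L, c) = 19*L + (1 + 2*L**2)*c = 19*L + c*(1 + 2*L**2))
N(-2, 7) - 1*(-18) = (19*(-2) + 7*(1 + 2*(-2)**2)) - 1*(-18) = (-38 + 7*(1 + 2*4)) + 18 = (-38 + 7*(1 + 8)) + 18 = (-38 + 7*9) + 18 = (-38 + 63) + 18 = 25 + 18 = 43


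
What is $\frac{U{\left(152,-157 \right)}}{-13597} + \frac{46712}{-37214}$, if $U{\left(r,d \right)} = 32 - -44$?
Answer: $- \frac{318985664}{252999379} \approx -1.2608$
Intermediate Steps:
$U{\left(r,d \right)} = 76$ ($U{\left(r,d \right)} = 32 + 44 = 76$)
$\frac{U{\left(152,-157 \right)}}{-13597} + \frac{46712}{-37214} = \frac{76}{-13597} + \frac{46712}{-37214} = 76 \left(- \frac{1}{13597}\right) + 46712 \left(- \frac{1}{37214}\right) = - \frac{76}{13597} - \frac{23356}{18607} = - \frac{318985664}{252999379}$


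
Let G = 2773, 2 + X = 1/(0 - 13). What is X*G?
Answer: -74871/13 ≈ -5759.3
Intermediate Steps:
X = -27/13 (X = -2 + 1/(0 - 13) = -2 + 1/(-13) = -2 - 1/13 = -27/13 ≈ -2.0769)
X*G = -27/13*2773 = -74871/13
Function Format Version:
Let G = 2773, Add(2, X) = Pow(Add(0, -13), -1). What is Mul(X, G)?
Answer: Rational(-74871, 13) ≈ -5759.3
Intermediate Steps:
X = Rational(-27, 13) (X = Add(-2, Pow(Add(0, -13), -1)) = Add(-2, Pow(-13, -1)) = Add(-2, Rational(-1, 13)) = Rational(-27, 13) ≈ -2.0769)
Mul(X, G) = Mul(Rational(-27, 13), 2773) = Rational(-74871, 13)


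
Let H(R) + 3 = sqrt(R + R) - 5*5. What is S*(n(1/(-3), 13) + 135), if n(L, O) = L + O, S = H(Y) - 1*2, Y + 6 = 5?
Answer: -4430 + 443*I*sqrt(2)/3 ≈ -4430.0 + 208.83*I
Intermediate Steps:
Y = -1 (Y = -6 + 5 = -1)
H(R) = -28 + sqrt(2)*sqrt(R) (H(R) = -3 + (sqrt(R + R) - 5*5) = -3 + (sqrt(2*R) - 25) = -3 + (sqrt(2)*sqrt(R) - 25) = -3 + (-25 + sqrt(2)*sqrt(R)) = -28 + sqrt(2)*sqrt(R))
S = -30 + I*sqrt(2) (S = (-28 + sqrt(2)*sqrt(-1)) - 1*2 = (-28 + sqrt(2)*I) - 2 = (-28 + I*sqrt(2)) - 2 = -30 + I*sqrt(2) ≈ -30.0 + 1.4142*I)
S*(n(1/(-3), 13) + 135) = (-30 + I*sqrt(2))*((1/(-3) + 13) + 135) = (-30 + I*sqrt(2))*((-1/3 + 13) + 135) = (-30 + I*sqrt(2))*(38/3 + 135) = (-30 + I*sqrt(2))*(443/3) = -4430 + 443*I*sqrt(2)/3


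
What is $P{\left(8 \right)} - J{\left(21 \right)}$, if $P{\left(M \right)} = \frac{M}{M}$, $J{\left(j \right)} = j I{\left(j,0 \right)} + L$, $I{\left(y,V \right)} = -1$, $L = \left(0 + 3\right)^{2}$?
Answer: $13$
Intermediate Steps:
$L = 9$ ($L = 3^{2} = 9$)
$J{\left(j \right)} = 9 - j$ ($J{\left(j \right)} = j \left(-1\right) + 9 = - j + 9 = 9 - j$)
$P{\left(M \right)} = 1$
$P{\left(8 \right)} - J{\left(21 \right)} = 1 - \left(9 - 21\right) = 1 - -12 = 1 + 12 = 13$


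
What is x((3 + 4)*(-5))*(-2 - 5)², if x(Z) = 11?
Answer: 539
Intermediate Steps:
x((3 + 4)*(-5))*(-2 - 5)² = 11*(-2 - 5)² = 11*(-7)² = 11*49 = 539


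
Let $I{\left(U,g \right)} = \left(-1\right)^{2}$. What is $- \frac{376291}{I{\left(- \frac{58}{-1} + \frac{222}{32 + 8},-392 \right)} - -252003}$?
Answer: $- \frac{376291}{252004} \approx -1.4932$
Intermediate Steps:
$I{\left(U,g \right)} = 1$
$- \frac{376291}{I{\left(- \frac{58}{-1} + \frac{222}{32 + 8},-392 \right)} - -252003} = - \frac{376291}{1 - -252003} = - \frac{376291}{1 + 252003} = - \frac{376291}{252004}$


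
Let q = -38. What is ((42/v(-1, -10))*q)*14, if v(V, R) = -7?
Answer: 3192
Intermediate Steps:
((42/v(-1, -10))*q)*14 = ((42/(-7))*(-38))*14 = ((42*(-⅐))*(-38))*14 = -6*(-38)*14 = 228*14 = 3192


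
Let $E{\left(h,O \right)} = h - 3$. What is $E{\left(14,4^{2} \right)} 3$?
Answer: $33$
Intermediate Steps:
$E{\left(h,O \right)} = -3 + h$ ($E{\left(h,O \right)} = h - 3 = -3 + h$)
$E{\left(14,4^{2} \right)} 3 = \left(-3 + 14\right) 3 = 11 \cdot 3 = 33$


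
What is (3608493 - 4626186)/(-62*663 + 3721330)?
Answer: -1017693/3680224 ≈ -0.27653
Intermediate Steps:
(3608493 - 4626186)/(-62*663 + 3721330) = -1017693/(-41106 + 3721330) = -1017693/3680224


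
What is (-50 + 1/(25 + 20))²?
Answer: 5058001/2025 ≈ 2497.8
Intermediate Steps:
(-50 + 1/(25 + 20))² = (-50 + 1/45)² = (-2249/45)² = 5058001/2025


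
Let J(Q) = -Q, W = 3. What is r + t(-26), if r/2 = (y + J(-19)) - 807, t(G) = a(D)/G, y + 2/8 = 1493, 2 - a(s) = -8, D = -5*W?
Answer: 36637/26 ≈ 1409.1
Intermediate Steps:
D = -15 (D = -5*3 = -15)
a(s) = 10 (a(s) = 2 - 1*(-8) = 2 + 8 = 10)
y = 5971/4 (y = -¼ + 1493 = 5971/4 ≈ 1492.8)
t(G) = 10/G
r = 2819/2 (r = 2*((5971/4 - 1*(-19)) - 807) = 2*((5971/4 + 19) - 807) = 2*(6047/4 - 807) = 2*(2819/4) = 2819/2 ≈ 1409.5)
r + t(-26) = 2819/2 + 10/(-26) = 2819/2 + 10*(-1/26) = 2819/2 - 5/13 = 36637/26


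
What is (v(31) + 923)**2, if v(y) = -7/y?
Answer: 818303236/961 ≈ 8.5151e+5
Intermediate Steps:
(v(31) + 923)**2 = (-7/31 + 923)**2 = (28606/31)**2 = 818303236/961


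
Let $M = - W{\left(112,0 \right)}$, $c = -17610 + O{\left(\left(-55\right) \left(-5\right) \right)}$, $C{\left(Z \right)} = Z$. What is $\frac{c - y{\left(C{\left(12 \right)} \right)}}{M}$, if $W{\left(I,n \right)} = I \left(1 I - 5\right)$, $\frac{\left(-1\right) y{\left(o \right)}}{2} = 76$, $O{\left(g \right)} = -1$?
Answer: $\frac{17459}{11984} \approx 1.4569$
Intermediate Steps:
$y{\left(o \right)} = -152$ ($y{\left(o \right)} = \left(-2\right) 76 = -152$)
$c = -17611$ ($c = -17610 - 1 = -17611$)
$W{\left(I,n \right)} = I \left(-5 + I\right)$ ($W{\left(I,n \right)} = I \left(I - 5\right) = I \left(-5 + I\right)$)
$M = -11984$ ($M = - 112 \left(-5 + 112\right) = - 112 \cdot 107 = \left(-1\right) 11984 = -11984$)
$\frac{c - y{\left(C{\left(12 \right)} \right)}}{M} = \frac{-17611 - -152}{-11984} = \left(-17611 + 152\right) \left(- \frac{1}{11984}\right) = \left(-17459\right) \left(- \frac{1}{11984}\right) = \frac{17459}{11984}$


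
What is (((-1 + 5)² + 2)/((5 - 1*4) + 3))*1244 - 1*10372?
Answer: -4774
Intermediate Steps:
(((-1 + 5)² + 2)/((5 - 1*4) + 3))*1244 - 1*10372 = ((4² + 2)/((5 - 4) + 3))*1244 - 10372 = ((16 + 2)/(1 + 3))*1244 - 10372 = (18/4)*1244 - 10372 = (18*(¼))*1244 - 10372 = (9/2)*1244 - 10372 = 5598 - 10372 = -4774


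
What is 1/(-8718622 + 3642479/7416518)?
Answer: -7416518/64661813355717 ≈ -1.1470e-7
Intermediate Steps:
1/(-8718622 + 3642479/7416518) = 1/(-64661813355717/7416518) = -7416518/64661813355717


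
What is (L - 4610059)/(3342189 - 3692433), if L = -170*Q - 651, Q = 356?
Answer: 2335615/175122 ≈ 13.337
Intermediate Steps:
L = -61171 (L = -170*356 - 651 = -60520 - 651 = -61171)
(L - 4610059)/(3342189 - 3692433) = (-61171 - 4610059)/(3342189 - 3692433) = -4671230/(-350244) = -4671230*(-1/350244) = 2335615/175122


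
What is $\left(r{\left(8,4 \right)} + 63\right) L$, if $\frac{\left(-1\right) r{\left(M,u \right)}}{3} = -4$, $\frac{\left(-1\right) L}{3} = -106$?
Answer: $23850$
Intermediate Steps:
$L = 318$ ($L = \left(-3\right) \left(-106\right) = 318$)
$r{\left(M,u \right)} = 12$ ($r{\left(M,u \right)} = \left(-3\right) \left(-4\right) = 12$)
$\left(r{\left(8,4 \right)} + 63\right) L = \left(12 + 63\right) 318 = 75 \cdot 318 = 23850$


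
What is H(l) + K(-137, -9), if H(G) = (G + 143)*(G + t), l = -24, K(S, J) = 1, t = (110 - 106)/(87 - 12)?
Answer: -213649/75 ≈ -2848.7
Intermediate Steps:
t = 4/75 ≈ 0.053333
H(G) = (143 + G)*(4/75 + G) (H(G) = (G + 143)*(G + 4/75) = (143 + G)*(4/75 + G))
H(l) + K(-137, -9) = (572/75 + (-24)² + (10729/75)*(-24)) + 1 = (572/75 + 576 - 85832/25) + 1 = -213724/75 + 1 = -213649/75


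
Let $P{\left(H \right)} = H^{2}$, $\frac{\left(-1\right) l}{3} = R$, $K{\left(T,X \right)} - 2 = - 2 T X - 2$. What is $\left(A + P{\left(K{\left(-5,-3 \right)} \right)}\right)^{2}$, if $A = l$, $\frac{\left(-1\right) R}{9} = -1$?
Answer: $762129$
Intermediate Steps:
$R = 9$ ($R = \left(-9\right) \left(-1\right) = 9$)
$K{\left(T,X \right)} = - 2 T X$ ($K{\left(T,X \right)} = 2 + \left(- 2 T X - 2\right) = 2 - \left(2 + 2 T X\right) = - 2 T X$)
$l = -27$ ($l = \left(-3\right) 9 = -27$)
$A = -27$
$\left(A + P{\left(K{\left(-5,-3 \right)} \right)}\right)^{2} = \left(-27 + \left(\left(-2\right) \left(-5\right) \left(-3\right)\right)^{2}\right)^{2} = \left(-27 + \left(-30\right)^{2}\right)^{2} = \left(-27 + 900\right)^{2} = 873^{2} = 762129$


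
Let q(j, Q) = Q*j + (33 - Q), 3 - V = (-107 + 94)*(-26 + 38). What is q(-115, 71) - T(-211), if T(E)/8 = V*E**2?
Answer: -56638915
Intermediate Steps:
V = 159 (V = 3 - (-107 + 94)*(-26 + 38) = 3 - (-13)*12 = 3 - 1*(-156) = 3 + 156 = 159)
q(j, Q) = 33 - Q + Q*j
T(E) = 1272*E**2 (T(E) = 8*(159*E**2) = 1272*E**2)
q(-115, 71) - T(-211) = (33 - 1*71 + 71*(-115)) - 1272*(-211)**2 = (33 - 71 - 8165) - 1272*44521 = -8203 - 1*56630712 = -8203 - 56630712 = -56638915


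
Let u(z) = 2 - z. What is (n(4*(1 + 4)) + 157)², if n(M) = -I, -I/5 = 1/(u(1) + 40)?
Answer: 41499364/1681 ≈ 24687.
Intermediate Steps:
I = -5/41 (I = -5/((2 - 1*1) + 40) = -5/((2 - 1) + 40) = -5/(1 + 40) = -5/41 ≈ -0.12195)
n(M) = 5/41 (n(M) = -1*(-5/41) = 5/41)
(n(4*(1 + 4)) + 157)² = (5/41 + 157)² = (6442/41)² = 41499364/1681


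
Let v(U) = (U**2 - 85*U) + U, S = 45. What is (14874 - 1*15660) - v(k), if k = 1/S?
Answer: -1587871/2025 ≈ -784.13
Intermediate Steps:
k = 1/45 ≈ 0.022222
v(U) = U**2 - 84*U
(14874 - 1*15660) - v(k) = (14874 - 1*15660) - (-84 + 1/45)/45 = (14874 - 15660) - (-3779)/(45*45) = -786 - 1*(-3779/2025) = -786 + 3779/2025 = -1587871/2025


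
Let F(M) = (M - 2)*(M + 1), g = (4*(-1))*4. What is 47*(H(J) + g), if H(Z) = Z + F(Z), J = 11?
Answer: 4841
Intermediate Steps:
g = -16 (g = -4*4 = -16)
F(M) = (1 + M)*(-2 + M) (F(M) = (-2 + M)*(1 + M) = (1 + M)*(-2 + M))
H(Z) = -2 + Z**2 (H(Z) = Z + (-2 + Z**2 - Z) = -2 + Z**2)
47*(H(J) + g) = 47*((-2 + 11**2) - 16) = 47*((-2 + 121) - 16) = 47*(119 - 16) = 47*103 = 4841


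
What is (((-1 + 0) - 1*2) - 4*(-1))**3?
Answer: 1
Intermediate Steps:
(((-1 + 0) - 1*2) - 4*(-1))**3 = ((-1 - 2) + 4)**3 = (-3 + 4)**3 = 1**3 = 1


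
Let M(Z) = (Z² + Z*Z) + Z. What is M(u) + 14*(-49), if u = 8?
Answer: -550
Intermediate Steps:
M(Z) = Z + 2*Z² (M(Z) = (Z² + Z²) + Z = 2*Z² + Z = Z + 2*Z²)
M(u) + 14*(-49) = 8*(1 + 2*8) + 14*(-49) = 8*(1 + 16) - 686 = 8*17 - 686 = 136 - 686 = -550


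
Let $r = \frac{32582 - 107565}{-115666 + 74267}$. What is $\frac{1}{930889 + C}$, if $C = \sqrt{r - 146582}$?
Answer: $\frac{38537873711}{35874488789232314} - \frac{i \sqrt{251220443655765}}{35874488789232314} \approx 1.0742 \cdot 10^{-6} - 4.4182 \cdot 10^{-10} i$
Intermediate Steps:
$r = \frac{74983}{41399}$ ($r = - \frac{74983}{-41399} = \left(-74983\right) \left(- \frac{1}{41399}\right) = \frac{74983}{41399} \approx 1.8112$)
$C = \frac{i \sqrt{251220443655765}}{41399}$ ($C = \sqrt{\frac{74983}{41399} - 146582} = \sqrt{- \frac{6068273235}{41399}} = \frac{i \sqrt{251220443655765}}{41399} \approx 382.86 i$)
$\frac{1}{930889 + C} = \frac{1}{930889 + \frac{i \sqrt{251220443655765}}{41399}}$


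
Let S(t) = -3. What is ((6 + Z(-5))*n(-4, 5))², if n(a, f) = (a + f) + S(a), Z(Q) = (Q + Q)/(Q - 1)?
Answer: 2116/9 ≈ 235.11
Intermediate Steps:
Z(Q) = 2*Q/(-1 + Q) (Z(Q) = (2*Q)/(-1 + Q) = 2*Q/(-1 + Q))
n(a, f) = -3 + a + f (n(a, f) = (a + f) - 3 = -3 + a + f)
((6 + Z(-5))*n(-4, 5))² = ((6 + 2*(-5)/(-1 - 5))*(-3 - 4 + 5))² = ((6 + 2*(-5)/(-6))*(-2))² = ((6 + 2*(-5)*(-⅙))*(-2))² = ((6 + 5/3)*(-2))² = ((23/3)*(-2))² = (-46/3)² = 2116/9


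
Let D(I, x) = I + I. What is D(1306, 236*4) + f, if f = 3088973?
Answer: 3091585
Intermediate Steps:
D(I, x) = 2*I
D(1306, 236*4) + f = 2*1306 + 3088973 = 2612 + 3088973 = 3091585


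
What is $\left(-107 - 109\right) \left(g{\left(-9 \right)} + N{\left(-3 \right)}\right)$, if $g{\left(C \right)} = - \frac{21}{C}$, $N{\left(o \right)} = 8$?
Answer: $-2232$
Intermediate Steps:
$\left(-107 - 109\right) \left(g{\left(-9 \right)} + N{\left(-3 \right)}\right) = \left(-107 - 109\right) \left(- \frac{21}{-9} + 8\right) = - 216 \left(\left(-21\right) \left(- \frac{1}{9}\right) + 8\right) = - 216 \left(\frac{7}{3} + 8\right) = \left(-216\right) \frac{31}{3} = -2232$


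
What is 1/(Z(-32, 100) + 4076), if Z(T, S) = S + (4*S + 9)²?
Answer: 1/171457 ≈ 5.8324e-6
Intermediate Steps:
Z(T, S) = S + (9 + 4*S)²
1/(Z(-32, 100) + 4076) = 1/((100 + (9 + 4*100)²) + 4076) = 1/((100 + (9 + 400)²) + 4076) = 1/((100 + 409²) + 4076) = 1/((100 + 167281) + 4076) = 1/(167381 + 4076) = 1/171457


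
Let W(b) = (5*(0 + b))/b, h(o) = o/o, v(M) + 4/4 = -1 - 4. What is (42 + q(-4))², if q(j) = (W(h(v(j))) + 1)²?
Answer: 6084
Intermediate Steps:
v(M) = -6 (v(M) = -1 + (-1 - 4) = -1 - 5 = -6)
h(o) = 1
W(b) = 5 (W(b) = (5*b)/b = 5)
q(j) = 36 (q(j) = (5 + 1)² = 6² = 36)
(42 + q(-4))² = (42 + 36)² = 78² = 6084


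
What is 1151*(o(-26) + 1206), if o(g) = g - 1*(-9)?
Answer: 1368539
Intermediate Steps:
o(g) = 9 + g (o(g) = g + 9 = 9 + g)
1151*(o(-26) + 1206) = 1151*((9 - 26) + 1206) = 1151*(-17 + 1206) = 1151*1189 = 1368539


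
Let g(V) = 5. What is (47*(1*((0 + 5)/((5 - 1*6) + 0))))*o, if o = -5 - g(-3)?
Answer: 2350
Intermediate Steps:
o = -10 (o = -5 - 1*5 = -5 - 5 = -10)
(47*(1*((0 + 5)/((5 - 1*6) + 0))))*o = (47*(1*((0 + 5)/((5 - 1*6) + 0))))*(-10) = (47*(1*(5/((5 - 6) + 0))))*(-10) = (47*(1*(5/(-1 + 0))))*(-10) = (47*(1*(5/(-1))))*(-10) = (47*(1*(5*(-1))))*(-10) = (47*(1*(-5)))*(-10) = (47*(-5))*(-10) = -235*(-10) = 2350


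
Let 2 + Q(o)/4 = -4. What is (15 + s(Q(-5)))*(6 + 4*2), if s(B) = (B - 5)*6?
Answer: -2226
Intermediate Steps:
Q(o) = -24 (Q(o) = -8 + 4*(-4) = -8 - 16 = -24)
s(B) = -30 + 6*B (s(B) = (-5 + B)*6 = -30 + 6*B)
(15 + s(Q(-5)))*(6 + 4*2) = (15 + (-30 + 6*(-24)))*(6 + 4*2) = (15 + (-30 - 144))*(6 + 8) = (15 - 174)*14 = -159*14 = -2226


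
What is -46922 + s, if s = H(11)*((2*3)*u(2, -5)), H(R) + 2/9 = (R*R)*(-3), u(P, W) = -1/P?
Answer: -137497/3 ≈ -45832.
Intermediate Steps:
H(R) = -2/9 - 3*R² (H(R) = -2/9 + (R*R)*(-3) = -2/9 + R²*(-3) = -2/9 - 3*R²)
s = 3269/3 (s = (-2/9 - 3*11²)*((2*3)*(-1/2)) = (-2/9 - 3*121)*(6*(-1*½)) = (-2/9 - 363)*(6*(-½)) = -3269/9*(-3) = 3269/3 ≈ 1089.7)
-46922 + s = -46922 + 3269/3 = -137497/3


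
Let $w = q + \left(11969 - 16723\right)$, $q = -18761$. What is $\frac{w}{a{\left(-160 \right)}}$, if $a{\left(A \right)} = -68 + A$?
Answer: $\frac{23515}{228} \approx 103.14$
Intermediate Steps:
$w = -23515$ ($w = -18761 + \left(11969 - 16723\right) = -18761 - 4754 = -23515$)
$\frac{w}{a{\left(-160 \right)}} = - \frac{23515}{-68 - 160} = - \frac{23515}{-228} = \left(-23515\right) \left(- \frac{1}{228}\right) = \frac{23515}{228}$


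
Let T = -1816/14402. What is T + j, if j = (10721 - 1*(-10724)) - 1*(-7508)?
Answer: 208489645/7201 ≈ 28953.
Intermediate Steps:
j = 28953 (j = (10721 + 10724) + 7508 = 21445 + 7508 = 28953)
T = -908/7201 (T = -1816*1/14402 = -908/7201 ≈ -0.12609)
T + j = -908/7201 + 28953 = 208489645/7201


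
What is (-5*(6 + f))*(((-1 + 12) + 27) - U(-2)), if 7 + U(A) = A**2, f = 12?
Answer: -3690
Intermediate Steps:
U(A) = -7 + A**2
(-5*(6 + f))*(((-1 + 12) + 27) - U(-2)) = (-5*(6 + 12))*(((-1 + 12) + 27) - (-7 + (-2)**2)) = (-5*18)*((11 + 27) - (-7 + 4)) = -90*(38 - 1*(-3)) = -90*(38 + 3) = -90*41 = -3690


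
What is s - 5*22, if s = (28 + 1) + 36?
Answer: -45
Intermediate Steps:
s = 65 (s = 29 + 36 = 65)
s - 5*22 = 65 - 5*22 = 65 - 110 = -45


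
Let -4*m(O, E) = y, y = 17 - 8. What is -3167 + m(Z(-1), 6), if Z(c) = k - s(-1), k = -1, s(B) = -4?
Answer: -12677/4 ≈ -3169.3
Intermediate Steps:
y = 9
Z(c) = 3 (Z(c) = -1 - 1*(-4) = -1 + 4 = 3)
m(O, E) = -9/4 (m(O, E) = -1/4*9 = -9/4)
-3167 + m(Z(-1), 6) = -3167 - 9/4 = -12677/4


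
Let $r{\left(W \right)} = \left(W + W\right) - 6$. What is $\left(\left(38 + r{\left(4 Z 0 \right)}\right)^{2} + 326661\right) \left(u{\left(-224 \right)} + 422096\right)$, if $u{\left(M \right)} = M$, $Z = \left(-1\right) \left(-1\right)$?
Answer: $138241126320$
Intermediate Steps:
$Z = 1$
$r{\left(W \right)} = -6 + 2 W$ ($r{\left(W \right)} = 2 W - 6 = -6 + 2 W$)
$\left(\left(38 + r{\left(4 Z 0 \right)}\right)^{2} + 326661\right) \left(u{\left(-224 \right)} + 422096\right) = \left(\left(38 - \left(6 - 2 \cdot 4 \cdot 1 \cdot 0\right)\right)^{2} + 326661\right) \left(-224 + 422096\right) = \left(\left(38 - \left(6 - 2 \cdot 4 \cdot 0\right)\right)^{2} + 326661\right) 421872 = \left(\left(38 + \left(-6 + 2 \cdot 0\right)\right)^{2} + 326661\right) 421872 = \left(\left(38 + \left(-6 + 0\right)\right)^{2} + 326661\right) 421872 = \left(\left(38 - 6\right)^{2} + 326661\right) 421872 = \left(32^{2} + 326661\right) 421872 = \left(1024 + 326661\right) 421872 = 327685 \cdot 421872 = 138241126320$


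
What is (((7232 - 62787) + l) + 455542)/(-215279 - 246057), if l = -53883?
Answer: -43263/57667 ≈ -0.75022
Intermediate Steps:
(((7232 - 62787) + l) + 455542)/(-215279 - 246057) = (((7232 - 62787) - 53883) + 455542)/(-215279 - 246057) = ((-55555 - 53883) + 455542)/(-461336) = (-109438 + 455542)*(-1/461336) = 346104*(-1/461336) = -43263/57667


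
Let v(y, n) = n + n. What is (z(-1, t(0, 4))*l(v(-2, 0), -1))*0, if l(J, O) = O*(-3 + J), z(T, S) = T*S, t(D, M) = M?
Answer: 0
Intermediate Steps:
v(y, n) = 2*n
z(T, S) = S*T
(z(-1, t(0, 4))*l(v(-2, 0), -1))*0 = ((4*(-1))*(-(-3 + 2*0)))*0 = -(-4)*(-3 + 0)*0 = -(-4)*(-3)*0 = -4*3*0 = -12*0 = 0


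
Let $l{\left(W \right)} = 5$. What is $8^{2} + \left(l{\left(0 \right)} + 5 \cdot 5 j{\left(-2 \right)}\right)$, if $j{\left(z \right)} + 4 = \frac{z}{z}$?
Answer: $-6$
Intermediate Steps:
$j{\left(z \right)} = -3$ ($j{\left(z \right)} = -4 + \frac{z}{z} = -4 + 1 = -3$)
$8^{2} + \left(l{\left(0 \right)} + 5 \cdot 5 j{\left(-2 \right)}\right) = 8^{2} + \left(5 + 5 \cdot 5 \left(-3\right)\right) = 64 + \left(5 + 25 \left(-3\right)\right) = 64 + \left(5 - 75\right) = 64 - 70 = -6$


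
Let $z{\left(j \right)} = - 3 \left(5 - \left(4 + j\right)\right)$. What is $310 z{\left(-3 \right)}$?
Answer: $-3720$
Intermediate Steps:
$z{\left(j \right)} = -3 + 3 j$ ($z{\left(j \right)} = - 3 \left(1 - j\right) = -3 + 3 j$)
$310 z{\left(-3 \right)} = 310 \left(-3 + 3 \left(-3\right)\right) = 310 \left(-3 - 9\right) = 310 \left(-12\right) = -3720$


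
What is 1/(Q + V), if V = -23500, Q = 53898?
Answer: 1/30398 ≈ 3.2897e-5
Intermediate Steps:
1/(Q + V) = 1/(53898 - 23500) = 1/30398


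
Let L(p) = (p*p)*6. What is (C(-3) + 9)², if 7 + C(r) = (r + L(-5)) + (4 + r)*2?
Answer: 22801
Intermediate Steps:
L(p) = 6*p² (L(p) = p²*6 = 6*p²)
C(r) = 151 + 3*r (C(r) = -7 + ((r + 6*(-5)²) + (4 + r)*2) = -7 + ((r + 6*25) + (8 + 2*r)) = -7 + ((r + 150) + (8 + 2*r)) = -7 + ((150 + r) + (8 + 2*r)) = -7 + (158 + 3*r) = 151 + 3*r)
(C(-3) + 9)² = ((151 + 3*(-3)) + 9)² = ((151 - 9) + 9)² = (142 + 9)² = 151² = 22801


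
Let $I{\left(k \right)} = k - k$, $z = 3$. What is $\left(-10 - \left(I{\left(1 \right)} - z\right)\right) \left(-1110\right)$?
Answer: $7770$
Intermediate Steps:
$I{\left(k \right)} = 0$
$\left(-10 - \left(I{\left(1 \right)} - z\right)\right) \left(-1110\right) = \left(-10 - \left(0 - 3\right)\right) \left(-1110\right) = \left(-10 - -3\right) \left(-1110\right) = \left(-10 + 3\right) \left(-1110\right) = \left(-7\right) \left(-1110\right) = 7770$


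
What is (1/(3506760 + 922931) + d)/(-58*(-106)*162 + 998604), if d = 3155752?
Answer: 1553222914737/981708119420 ≈ 1.5822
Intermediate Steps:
(1/(3506760 + 922931) + d)/(-58*(-106)*162 + 998604) = (1/(3506760 + 922931) + 3155752)/(-58*(-106)*162 + 998604) = (1/4429691 + 3155752)/(6148*162 + 998604) = (1/4429691 + 3155752)/(995976 + 998604) = (13979006232633/4429691)/1994580 = (13979006232633/4429691)*(1/1994580) = 1553222914737/981708119420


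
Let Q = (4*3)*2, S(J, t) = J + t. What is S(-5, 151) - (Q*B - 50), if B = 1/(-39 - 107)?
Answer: 14320/73 ≈ 196.16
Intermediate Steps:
B = -1/146 (B = 1/(-146) = -1/146 ≈ -0.0068493)
Q = 24 (Q = 12*2 = 24)
S(-5, 151) - (Q*B - 50) = (-5 + 151) - (24*(-1/146) - 50) = 146 - (-12/73 - 50) = 146 - 1*(-3662/73) = 146 + 3662/73 = 14320/73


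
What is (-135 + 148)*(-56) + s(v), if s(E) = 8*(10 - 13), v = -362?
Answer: -752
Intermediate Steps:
s(E) = -24 (s(E) = 8*(-3) = -24)
(-135 + 148)*(-56) + s(v) = (-135 + 148)*(-56) - 24 = 13*(-56) - 24 = -728 - 24 = -752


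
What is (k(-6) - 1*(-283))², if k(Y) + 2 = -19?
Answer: 68644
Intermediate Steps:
k(Y) = -21 (k(Y) = -2 - 19 = -21)
(k(-6) - 1*(-283))² = (-21 - 1*(-283))² = (-21 + 283)² = 262² = 68644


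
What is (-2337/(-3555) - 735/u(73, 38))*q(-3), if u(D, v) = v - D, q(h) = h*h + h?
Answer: 51328/395 ≈ 129.94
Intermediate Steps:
q(h) = h + h² (q(h) = h² + h = h + h²)
(-2337/(-3555) - 735/u(73, 38))*q(-3) = (-2337/(-3555) - 735/(38 - 1*73))*(-3*(1 - 3)) = (-2337*(-1/3555) - 735/(38 - 73))*(-3*(-2)) = (779/1185 - 735/(-35))*6 = (779/1185 - 735*(-1/35))*6 = (779/1185 + 21)*6 = (25664/1185)*6 = 51328/395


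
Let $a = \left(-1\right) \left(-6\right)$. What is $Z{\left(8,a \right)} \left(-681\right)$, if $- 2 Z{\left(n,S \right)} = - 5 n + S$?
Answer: $-11577$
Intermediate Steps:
$a = 6$
$Z{\left(n,S \right)} = - \frac{S}{2} + \frac{5 n}{2}$ ($Z{\left(n,S \right)} = - \frac{- 5 n + S}{2} = - \frac{S - 5 n}{2} = - \frac{S}{2} + \frac{5 n}{2}$)
$Z{\left(8,a \right)} \left(-681\right) = \left(\left(- \frac{1}{2}\right) 6 + \frac{5}{2} \cdot 8\right) \left(-681\right) = \left(-3 + 20\right) \left(-681\right) = 17 \left(-681\right) = -11577$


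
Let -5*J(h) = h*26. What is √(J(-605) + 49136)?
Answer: √52282 ≈ 228.65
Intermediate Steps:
J(h) = -26*h/5 (J(h) = -h*26/5 = -26*h/5)
√(J(-605) + 49136) = √(-26/5*(-605) + 49136) = √(3146 + 49136) = √52282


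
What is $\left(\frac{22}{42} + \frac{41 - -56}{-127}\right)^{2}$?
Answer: $\frac{409600}{7112889} \approx 0.057586$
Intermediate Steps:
$\left(\frac{22}{42} + \frac{41 - -56}{-127}\right)^{2} = \left(22 \cdot \frac{1}{42} + \left(41 + 56\right) \left(- \frac{1}{127}\right)\right)^{2} = \left(\frac{11}{21} + 97 \left(- \frac{1}{127}\right)\right)^{2} = \left(\frac{11}{21} - \frac{97}{127}\right)^{2} = \left(- \frac{640}{2667}\right)^{2} = \frac{409600}{7112889}$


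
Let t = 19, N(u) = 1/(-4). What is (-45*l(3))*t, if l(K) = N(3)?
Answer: 855/4 ≈ 213.75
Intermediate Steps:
N(u) = -¼
l(K) = -¼
(-45*l(3))*t = -45*(-¼)*19 = (45/4)*19 = 855/4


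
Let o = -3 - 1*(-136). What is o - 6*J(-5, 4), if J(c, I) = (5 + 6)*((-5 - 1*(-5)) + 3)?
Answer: -65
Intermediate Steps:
J(c, I) = 33 (J(c, I) = 11*((-5 + 5) + 3) = 11*(0 + 3) = 11*3 = 33)
o = 133 (o = -3 + 136 = 133)
o - 6*J(-5, 4) = 133 - 6*33 = 133 - 1*198 = 133 - 198 = -65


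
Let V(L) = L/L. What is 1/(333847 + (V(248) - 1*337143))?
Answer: -1/3295 ≈ -0.00030349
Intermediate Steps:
V(L) = 1
1/(333847 + (V(248) - 1*337143)) = 1/(333847 + (1 - 1*337143)) = 1/(333847 + (1 - 337143)) = 1/(333847 - 337142) = 1/(-3295) = -1/3295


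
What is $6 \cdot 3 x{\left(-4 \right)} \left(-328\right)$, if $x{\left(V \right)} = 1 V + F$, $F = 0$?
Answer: $23616$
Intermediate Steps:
$x{\left(V \right)} = V$ ($x{\left(V \right)} = 1 V + 0 = V + 0 = V$)
$6 \cdot 3 x{\left(-4 \right)} \left(-328\right) = 6 \cdot 3 \left(-4\right) \left(-328\right) = 18 \left(-4\right) \left(-328\right) = \left(-72\right) \left(-328\right) = 23616$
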